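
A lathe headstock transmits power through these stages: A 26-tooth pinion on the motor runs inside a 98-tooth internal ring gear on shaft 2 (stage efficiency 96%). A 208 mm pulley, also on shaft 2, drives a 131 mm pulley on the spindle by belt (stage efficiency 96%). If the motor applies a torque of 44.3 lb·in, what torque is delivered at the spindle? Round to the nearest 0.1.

After the internal gear (98/26): 44.3 × 3.7692 × 0.96 = 160.3 lb·in
After the belt (131/208): 160.3 × 0.62981 × 0.96 = 96.919 lb·in

96.9 lb·in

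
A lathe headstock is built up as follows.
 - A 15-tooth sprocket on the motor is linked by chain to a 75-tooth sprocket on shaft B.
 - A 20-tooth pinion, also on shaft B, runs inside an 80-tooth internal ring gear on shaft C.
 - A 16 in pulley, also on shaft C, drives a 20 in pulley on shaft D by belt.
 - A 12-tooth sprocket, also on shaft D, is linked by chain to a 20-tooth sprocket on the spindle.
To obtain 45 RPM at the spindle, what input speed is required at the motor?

Overall ratio R = 5 × 4 × 1.25 × 1.6667 = 41.667.
Required input speed = output speed × R = 45 × 41.667 = 1875 RPM.

1875 RPM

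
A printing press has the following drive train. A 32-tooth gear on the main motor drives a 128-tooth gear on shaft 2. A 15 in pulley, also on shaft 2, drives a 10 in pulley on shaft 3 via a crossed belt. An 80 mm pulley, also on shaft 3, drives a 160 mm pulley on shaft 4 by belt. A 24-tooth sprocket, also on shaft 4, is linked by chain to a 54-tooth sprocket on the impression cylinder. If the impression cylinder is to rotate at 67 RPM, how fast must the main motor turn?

804 RPM

Overall ratio R = 4 × 0.66667 × 2 × 2.25 = 12.
Required input speed = output speed × R = 67 × 12 = 804 RPM.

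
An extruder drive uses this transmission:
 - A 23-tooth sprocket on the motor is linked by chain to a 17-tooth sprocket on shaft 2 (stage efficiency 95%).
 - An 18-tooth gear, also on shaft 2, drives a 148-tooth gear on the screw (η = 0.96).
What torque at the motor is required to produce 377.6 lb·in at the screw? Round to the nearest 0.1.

Overall ratio R = 0.73913 × 8.2222 = 6.0773; overall efficiency η = 0.95 × 0.96 = 0.9120.
Input torque = output torque / (R × η) = 377.6 / (6.0773 × 0.9120) = 68.128 lb·in.

68.1 lb·in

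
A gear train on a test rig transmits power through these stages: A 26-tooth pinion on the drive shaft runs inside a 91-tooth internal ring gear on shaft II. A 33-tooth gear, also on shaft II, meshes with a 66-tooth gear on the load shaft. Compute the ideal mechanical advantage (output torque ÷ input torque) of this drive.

Each stage contributes driven/driver: internal gear 91/26 = 3.5, gear mesh 66/33 = 2.
Overall: 3.5 × 2 = 7.

7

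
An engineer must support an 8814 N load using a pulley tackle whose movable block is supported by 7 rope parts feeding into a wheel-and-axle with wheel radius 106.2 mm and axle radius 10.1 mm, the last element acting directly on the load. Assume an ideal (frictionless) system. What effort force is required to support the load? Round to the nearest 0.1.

119.7 N

Block-and-tackle MA = number of supporting rope parts = 7.
Wheel-and-axle MA = R/r = 106.2/10.1 = 10.515.
Combined ideal MA = 7 × 10.515 = 73.604.
Effort = load / MA = 8814 / 73.604 = 119.75 N.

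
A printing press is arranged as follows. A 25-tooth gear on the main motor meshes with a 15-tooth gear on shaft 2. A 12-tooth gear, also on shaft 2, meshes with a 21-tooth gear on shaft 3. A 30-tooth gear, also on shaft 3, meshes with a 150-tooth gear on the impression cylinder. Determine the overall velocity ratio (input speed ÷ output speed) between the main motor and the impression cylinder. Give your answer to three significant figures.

Each stage contributes driven/driver: gear mesh 15/25 = 0.6, gear mesh 21/12 = 1.75, gear mesh 150/30 = 5.
Overall: 0.6 × 1.75 × 5 = 5.25.

5.25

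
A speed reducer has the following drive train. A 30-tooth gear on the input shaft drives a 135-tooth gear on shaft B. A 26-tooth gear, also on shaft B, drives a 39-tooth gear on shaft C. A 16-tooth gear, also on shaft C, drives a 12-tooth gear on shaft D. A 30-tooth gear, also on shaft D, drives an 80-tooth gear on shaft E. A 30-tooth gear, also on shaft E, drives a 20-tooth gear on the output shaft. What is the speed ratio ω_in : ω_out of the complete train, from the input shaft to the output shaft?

Each stage contributes driven/driver: gear mesh 135/30 = 4.5, gear mesh 39/26 = 1.5, gear mesh 12/16 = 0.75, gear mesh 80/30 = 2.6667, gear mesh 20/30 = 0.66667.
Overall: 4.5 × 1.5 × 0.75 × 2.6667 × 0.66667 = 9.

9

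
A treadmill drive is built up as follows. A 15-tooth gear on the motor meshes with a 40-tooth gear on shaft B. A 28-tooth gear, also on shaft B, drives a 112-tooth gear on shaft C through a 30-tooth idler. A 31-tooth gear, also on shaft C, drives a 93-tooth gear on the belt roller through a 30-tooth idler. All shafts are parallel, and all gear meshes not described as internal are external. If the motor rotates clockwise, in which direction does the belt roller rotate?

counterclockwise

the motor → shaft B: external mesh, 1 reversal → CCW.
shaft B → shaft C: driver → idler → driven is 2 external meshes, 2 reversals → CCW.
shaft C → the belt roller: driver → idler → driven is 2 external meshes, 2 reversals → CCW.
5 reversals in total — an odd number — so the belt roller turns opposite to the motor.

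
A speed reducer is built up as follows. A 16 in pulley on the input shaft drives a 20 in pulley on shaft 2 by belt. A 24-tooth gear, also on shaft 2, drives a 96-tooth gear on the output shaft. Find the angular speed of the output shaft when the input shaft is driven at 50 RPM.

the input shaft → shaft 2 (belt, 20/16): 50 ÷ 1.25 = 40 RPM
shaft 2 → the output shaft (gear mesh, 96/24): 40 ÷ 4 = 10 RPM

10 RPM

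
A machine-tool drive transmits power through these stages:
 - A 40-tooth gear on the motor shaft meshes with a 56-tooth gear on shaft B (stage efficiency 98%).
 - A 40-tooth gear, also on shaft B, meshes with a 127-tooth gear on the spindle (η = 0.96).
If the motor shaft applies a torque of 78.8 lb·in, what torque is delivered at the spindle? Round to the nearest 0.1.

Gear mesh: ratio = 56/40 = 1.4; torque at shaft B = 78.8 × 1.4 × 0.98 = 108.11 lb·in.
Gear mesh: ratio = 127/40 = 3.175; torque at the spindle = 108.11 × 3.175 × 0.96 = 329.53 lb·in.

329.5 lb·in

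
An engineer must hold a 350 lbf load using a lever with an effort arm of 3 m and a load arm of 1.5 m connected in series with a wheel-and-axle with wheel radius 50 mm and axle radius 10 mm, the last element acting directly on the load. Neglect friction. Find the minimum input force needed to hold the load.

35 lbf

Lever MA = effort arm / load arm = 3/1.5 = 2.
Wheel-and-axle MA = R/r = 50/10 = 5.
Combined ideal MA = 2 × 5 = 10.
Effort = load / MA = 350 / 10 = 35 lbf.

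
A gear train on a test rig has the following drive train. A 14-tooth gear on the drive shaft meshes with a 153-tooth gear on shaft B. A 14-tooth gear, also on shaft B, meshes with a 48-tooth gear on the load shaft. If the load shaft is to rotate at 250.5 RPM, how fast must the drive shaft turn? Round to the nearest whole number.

Overall ratio R = 10.929 × 3.4286 = 37.469.
Required input speed = output speed × R = 250.5 × 37.469 = 9386.1 RPM.

9386 RPM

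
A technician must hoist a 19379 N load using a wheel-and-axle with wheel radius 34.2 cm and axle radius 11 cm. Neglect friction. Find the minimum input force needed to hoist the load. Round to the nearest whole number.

Wheel-and-axle MA = R/r = 34.2/11 = 3.1091.
Effort = load / MA = 19379 / 3.1091 = 6233 N.

6233 N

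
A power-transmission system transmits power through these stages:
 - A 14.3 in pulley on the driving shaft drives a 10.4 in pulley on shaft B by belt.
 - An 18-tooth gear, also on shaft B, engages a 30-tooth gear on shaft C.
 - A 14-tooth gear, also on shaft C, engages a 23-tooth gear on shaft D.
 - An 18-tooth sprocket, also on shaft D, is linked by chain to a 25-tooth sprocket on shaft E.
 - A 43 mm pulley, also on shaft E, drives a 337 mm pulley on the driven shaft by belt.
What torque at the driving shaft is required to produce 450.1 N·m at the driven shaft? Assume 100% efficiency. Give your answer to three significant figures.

Overall ratio R = 0.72727 × 1.6667 × 1.6429 × 1.3889 × 7.8372 = 21.676.
Input torque = output torque / R = 450.1 / 21.676 = 20.765 N·m.

20.8 N·m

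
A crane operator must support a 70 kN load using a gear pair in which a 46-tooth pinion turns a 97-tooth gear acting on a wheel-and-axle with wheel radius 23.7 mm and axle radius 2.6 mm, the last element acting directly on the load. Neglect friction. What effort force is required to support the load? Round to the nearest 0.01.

3.64 kN

Gear pair MA = 97/46 = 2.1087.
Wheel-and-axle MA = R/r = 23.7/2.6 = 9.1154.
Combined ideal MA = 2.1087 × 9.1154 = 19.222.
Effort = load / MA = 70 / 19.222 = 3.6417 kN.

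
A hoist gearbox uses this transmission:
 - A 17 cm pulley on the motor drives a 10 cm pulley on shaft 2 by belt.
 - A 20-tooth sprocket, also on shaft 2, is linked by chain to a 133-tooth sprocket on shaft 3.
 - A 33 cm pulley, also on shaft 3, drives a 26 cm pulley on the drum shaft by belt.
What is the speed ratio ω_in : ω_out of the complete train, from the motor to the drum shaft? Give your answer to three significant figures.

3.08

Each stage contributes driven/driver: belt 10/17 = 0.58824, chain 133/20 = 6.65, belt 26/33 = 0.78788.
Overall: 0.58824 × 6.65 × 0.78788 = 3.082.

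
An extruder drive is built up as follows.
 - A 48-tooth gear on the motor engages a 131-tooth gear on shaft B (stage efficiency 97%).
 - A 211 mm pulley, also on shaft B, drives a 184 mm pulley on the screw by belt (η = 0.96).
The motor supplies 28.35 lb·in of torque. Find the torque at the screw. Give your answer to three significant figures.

62.8 lb·in

After the gear mesh (131/48): 28.35 × 2.7292 × 0.97 = 75.051 lb·in
After the belt (184/211): 75.051 × 0.87204 × 0.96 = 62.829 lb·in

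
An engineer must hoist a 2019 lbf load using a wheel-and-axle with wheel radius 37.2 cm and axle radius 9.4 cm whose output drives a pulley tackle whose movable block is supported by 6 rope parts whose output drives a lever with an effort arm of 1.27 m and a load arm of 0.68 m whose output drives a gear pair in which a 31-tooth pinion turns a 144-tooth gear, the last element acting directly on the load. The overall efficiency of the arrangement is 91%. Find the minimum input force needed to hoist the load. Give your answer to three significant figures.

Wheel-and-axle MA = R/r = 37.2/9.4 = 3.9574.
Block-and-tackle MA = number of supporting rope parts = 6.
Lever MA = effort arm / load arm = 1.27/0.68 = 1.8676.
Gear pair MA = 144/31 = 4.6452.
Combined ideal MA = 3.9574 × 6 × 1.8676 × 4.6452 = 206.
Actual MA = 206 × 0.91 = 187.46.
Effort = load / actual MA = 2019 / 187.46 = 10.77 lbf.

10.8 lbf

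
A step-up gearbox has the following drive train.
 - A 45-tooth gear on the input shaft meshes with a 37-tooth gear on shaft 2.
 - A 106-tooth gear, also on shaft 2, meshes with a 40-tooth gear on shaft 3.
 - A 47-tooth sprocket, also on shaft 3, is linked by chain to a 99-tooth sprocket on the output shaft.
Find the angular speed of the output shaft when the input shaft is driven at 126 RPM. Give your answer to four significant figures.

Gear mesh: ratio = 37/45 = 0.82222, so shaft 2 turns at 126 / 0.82222 = 153.24 RPM.
Gear mesh: ratio = 40/106 = 0.37736, so shaft 3 turns at 153.24 / 0.37736 = 406.09 RPM.
Chain: ratio = 99/47 = 2.1064, so the output shaft turns at 406.09 / 2.1064 = 192.79 RPM.

192.8 RPM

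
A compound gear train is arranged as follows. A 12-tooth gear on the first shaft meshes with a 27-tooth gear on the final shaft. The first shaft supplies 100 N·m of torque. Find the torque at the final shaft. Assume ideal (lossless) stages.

After the gear mesh (27/12): 100 × 2.25 = 225 N·m

225 N·m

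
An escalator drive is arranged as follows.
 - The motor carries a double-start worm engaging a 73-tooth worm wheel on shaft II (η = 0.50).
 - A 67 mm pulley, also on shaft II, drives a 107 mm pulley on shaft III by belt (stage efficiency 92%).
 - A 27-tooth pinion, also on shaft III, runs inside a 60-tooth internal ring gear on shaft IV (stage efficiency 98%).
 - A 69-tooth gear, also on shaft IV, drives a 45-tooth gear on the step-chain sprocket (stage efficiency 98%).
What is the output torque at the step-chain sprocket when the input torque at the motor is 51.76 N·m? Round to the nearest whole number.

1932 N·m

worm 73/2 = 36.5 → τ = 51.76·36.5·0.50 = 944.62 N·m
belt 107/67 = 1.597 → τ = 944.62·1.597·0.92 = 1387.9 N·m
internal gear 60/27 = 2.2222 → τ = 1387.9·2.2222·0.98 = 3022.5 N·m
gear mesh 45/69 = 0.65217 → τ = 3022.5·0.65217·0.98 = 1931.8 N·m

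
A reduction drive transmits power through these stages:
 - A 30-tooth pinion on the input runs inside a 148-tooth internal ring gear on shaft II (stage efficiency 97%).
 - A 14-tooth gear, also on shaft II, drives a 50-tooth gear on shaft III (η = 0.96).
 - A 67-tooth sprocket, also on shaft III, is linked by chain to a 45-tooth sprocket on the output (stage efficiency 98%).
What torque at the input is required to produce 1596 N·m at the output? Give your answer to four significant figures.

147.8 N·m

Overall ratio R = 4.9333 × 3.5714 × 0.67164 = 11.834; overall efficiency η = 0.97 × 0.96 × 0.98 = 0.9126.
Input torque = output torque / (R × η) = 1596 / (11.834 × 0.9126) = 147.79 N·m.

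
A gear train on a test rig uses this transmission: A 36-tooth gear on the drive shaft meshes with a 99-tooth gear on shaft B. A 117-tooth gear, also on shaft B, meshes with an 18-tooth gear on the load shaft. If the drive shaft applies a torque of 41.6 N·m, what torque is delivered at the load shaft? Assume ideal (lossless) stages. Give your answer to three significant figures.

17.6 N·m

gear mesh 99/36 = 2.75 → τ = 41.6·2.75 = 114.4 N·m
gear mesh 18/117 = 0.15385 → τ = 114.4·0.15385 = 17.6 N·m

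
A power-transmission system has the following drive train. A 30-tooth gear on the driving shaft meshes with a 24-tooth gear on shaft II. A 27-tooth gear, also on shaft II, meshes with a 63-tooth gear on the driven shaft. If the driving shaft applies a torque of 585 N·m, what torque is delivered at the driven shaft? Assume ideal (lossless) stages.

1092 N·m

gear mesh 24/30 = 0.8 → τ = 585·0.8 = 468 N·m
gear mesh 63/27 = 2.3333 → τ = 468·2.3333 = 1092 N·m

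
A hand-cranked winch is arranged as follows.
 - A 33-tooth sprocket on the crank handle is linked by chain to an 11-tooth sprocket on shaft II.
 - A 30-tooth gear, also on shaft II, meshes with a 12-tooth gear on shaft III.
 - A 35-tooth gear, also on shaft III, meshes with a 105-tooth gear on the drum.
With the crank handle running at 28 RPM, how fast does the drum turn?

chain 11/33 = 0.33333 → 28/0.33333 = 84 RPM
gear mesh 12/30 = 0.4 → 84/0.4 = 210 RPM
gear mesh 105/35 = 3 → 210/3 = 70 RPM

70 RPM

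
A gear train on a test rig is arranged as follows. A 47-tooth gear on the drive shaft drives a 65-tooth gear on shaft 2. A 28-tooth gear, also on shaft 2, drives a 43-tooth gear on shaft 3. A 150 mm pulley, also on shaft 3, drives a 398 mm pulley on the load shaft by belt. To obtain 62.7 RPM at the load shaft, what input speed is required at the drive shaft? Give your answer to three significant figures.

353 RPM

Overall ratio R = 1.383 × 1.5357 × 2.6533 = 5.6353.
Required input speed = output speed × R = 62.7 × 5.6353 = 353.33 RPM.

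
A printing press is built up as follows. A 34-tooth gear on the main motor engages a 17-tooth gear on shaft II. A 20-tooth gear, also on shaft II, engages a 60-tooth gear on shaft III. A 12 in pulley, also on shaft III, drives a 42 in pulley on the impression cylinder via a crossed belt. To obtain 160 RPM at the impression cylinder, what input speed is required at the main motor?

Overall ratio R = 0.5 × 3 × 3.5 = 5.25.
Required input speed = output speed × R = 160 × 5.25 = 840 RPM.

840 RPM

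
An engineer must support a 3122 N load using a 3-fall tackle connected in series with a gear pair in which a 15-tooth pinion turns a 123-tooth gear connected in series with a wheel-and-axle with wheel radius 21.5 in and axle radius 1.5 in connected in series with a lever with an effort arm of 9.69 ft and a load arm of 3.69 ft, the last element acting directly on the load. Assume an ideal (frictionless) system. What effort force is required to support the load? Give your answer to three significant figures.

Block-and-tackle MA = number of supporting rope parts = 3.
Gear pair MA = 123/15 = 8.2.
Wheel-and-axle MA = R/r = 21.5/1.5 = 14.333.
Lever MA = effort arm / load arm = 9.69/3.69 = 2.626.
Combined ideal MA = 3 × 8.2 × 14.333 × 2.626 = 925.93.
Effort = load / MA = 3122 / 925.93 = 3.3717 N.

3.37 N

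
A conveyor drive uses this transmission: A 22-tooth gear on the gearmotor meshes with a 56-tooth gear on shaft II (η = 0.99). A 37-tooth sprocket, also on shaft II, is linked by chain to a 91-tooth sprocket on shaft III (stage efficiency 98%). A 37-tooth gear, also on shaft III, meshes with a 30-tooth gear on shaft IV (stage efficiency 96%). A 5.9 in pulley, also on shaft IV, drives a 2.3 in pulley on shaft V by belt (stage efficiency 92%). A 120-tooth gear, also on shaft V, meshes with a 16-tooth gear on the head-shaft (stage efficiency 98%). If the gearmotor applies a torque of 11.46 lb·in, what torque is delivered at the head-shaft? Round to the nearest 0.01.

2.54 lb·in

After the gear mesh (56/22): 11.46 × 2.5455 × 0.99 = 28.879 lb·in
After the chain (91/37): 28.879 × 2.4595 × 0.98 = 69.607 lb·in
After the gear mesh (30/37): 69.607 × 0.81081 × 0.96 = 54.18 lb·in
After the belt (2.3/5.9): 54.18 × 0.38983 × 0.92 = 19.431 lb·in
After the gear mesh (16/120): 19.431 × 0.13333 × 0.98 = 2.539 lb·in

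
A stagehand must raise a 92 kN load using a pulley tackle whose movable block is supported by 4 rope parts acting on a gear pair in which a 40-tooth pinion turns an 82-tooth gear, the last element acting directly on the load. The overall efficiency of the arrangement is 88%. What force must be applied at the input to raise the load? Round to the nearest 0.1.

12.7 kN

Block-and-tackle MA = number of supporting rope parts = 4.
Gear pair MA = 82/40 = 2.05.
Combined ideal MA = 4 × 2.05 = 8.2.
Actual MA = 8.2 × 0.88 = 7.216.
Effort = load / actual MA = 92 / 7.216 = 12.749 kN.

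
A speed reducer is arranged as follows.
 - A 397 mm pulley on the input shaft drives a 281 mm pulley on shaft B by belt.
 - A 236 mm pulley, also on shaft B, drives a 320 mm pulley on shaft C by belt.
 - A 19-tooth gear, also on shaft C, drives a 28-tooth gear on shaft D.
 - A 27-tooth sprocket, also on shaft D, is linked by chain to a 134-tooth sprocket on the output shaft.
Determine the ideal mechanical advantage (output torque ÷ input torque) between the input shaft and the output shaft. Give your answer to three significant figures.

7.02

Each stage contributes driven/driver: belt 281/397 = 0.70781, belt 320/236 = 1.3559, gear mesh 28/19 = 1.4737, chain 134/27 = 4.963.
Overall: 0.70781 × 1.3559 × 1.4737 × 4.963 = 7.0194.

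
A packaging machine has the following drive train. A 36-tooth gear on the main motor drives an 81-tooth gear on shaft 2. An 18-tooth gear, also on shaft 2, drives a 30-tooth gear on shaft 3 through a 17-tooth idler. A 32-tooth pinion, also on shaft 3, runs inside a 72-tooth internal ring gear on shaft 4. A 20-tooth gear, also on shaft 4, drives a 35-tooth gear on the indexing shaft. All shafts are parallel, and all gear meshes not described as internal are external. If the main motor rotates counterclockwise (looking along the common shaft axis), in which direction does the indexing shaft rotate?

the main motor → shaft 2: external mesh, 1 reversal → CW.
shaft 2 → shaft 3: driver → idler → driven is 2 external meshes, 2 reversals → CW.
shaft 3 → shaft 4: internal mesh, same direction → CW.
shaft 4 → the indexing shaft: external mesh, 1 reversal → CCW.
4 reversals in total — an even number — so the indexing shaft turns the same way as the main motor.

counterclockwise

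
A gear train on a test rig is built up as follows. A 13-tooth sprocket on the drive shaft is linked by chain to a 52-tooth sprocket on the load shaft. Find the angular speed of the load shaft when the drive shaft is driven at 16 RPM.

4 RPM

the drive shaft → the load shaft (chain, 52/13): 16 ÷ 4 = 4 RPM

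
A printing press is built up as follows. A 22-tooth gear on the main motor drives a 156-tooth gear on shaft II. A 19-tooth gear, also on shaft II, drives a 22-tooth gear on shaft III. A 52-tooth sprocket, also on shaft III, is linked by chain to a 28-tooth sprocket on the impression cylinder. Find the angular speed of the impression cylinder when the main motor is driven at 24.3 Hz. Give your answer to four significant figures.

gear mesh 156/22 = 7.0909 → 24.3/7.0909 = 3.4269 Hz
gear mesh 22/19 = 1.1579 → 3.4269/1.1579 = 2.9596 Hz
chain 28/52 = 0.53846 → 2.9596/0.53846 = 5.4964 Hz

5.496 Hz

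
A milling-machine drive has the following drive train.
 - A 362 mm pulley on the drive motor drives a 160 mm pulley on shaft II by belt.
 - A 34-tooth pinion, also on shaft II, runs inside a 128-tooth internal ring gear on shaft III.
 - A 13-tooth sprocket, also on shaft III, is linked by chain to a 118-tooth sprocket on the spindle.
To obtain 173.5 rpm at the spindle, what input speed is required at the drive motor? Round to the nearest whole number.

Overall ratio R = 0.44199 × 3.7647 × 9.0769 = 15.104.
Required input speed = output speed × R = 173.5 × 15.104 = 2620.5 rpm.

2620 rpm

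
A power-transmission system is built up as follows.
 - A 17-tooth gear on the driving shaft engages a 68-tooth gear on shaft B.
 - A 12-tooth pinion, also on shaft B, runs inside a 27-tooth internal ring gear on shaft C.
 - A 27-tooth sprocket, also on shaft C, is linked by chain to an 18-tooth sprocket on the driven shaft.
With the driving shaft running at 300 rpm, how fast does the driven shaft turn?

the driving shaft → shaft B (gear mesh, 68/17): 300 ÷ 4 = 75 rpm
shaft B → shaft C (internal gear, 27/12): 75 ÷ 2.25 = 33.333 rpm
shaft C → the driven shaft (chain, 18/27): 33.333 ÷ 0.66667 = 50 rpm

50 rpm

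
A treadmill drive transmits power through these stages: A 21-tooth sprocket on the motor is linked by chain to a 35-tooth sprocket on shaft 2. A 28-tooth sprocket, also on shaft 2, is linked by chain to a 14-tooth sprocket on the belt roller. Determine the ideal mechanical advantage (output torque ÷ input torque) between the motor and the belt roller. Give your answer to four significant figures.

0.8333

Each stage contributes driven/driver: chain 35/21 = 1.6667, chain 14/28 = 0.5.
Overall: 1.6667 × 0.5 = 0.83333.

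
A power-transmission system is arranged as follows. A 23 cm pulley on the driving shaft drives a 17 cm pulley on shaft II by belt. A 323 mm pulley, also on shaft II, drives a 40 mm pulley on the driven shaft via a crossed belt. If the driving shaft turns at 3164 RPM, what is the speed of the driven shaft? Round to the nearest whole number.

the driving shaft → shaft II (belt, 17/23): 3164 ÷ 0.73913 = 4280.7 RPM
shaft II → the driven shaft (belt, 40/323): 4280.7 ÷ 0.12384 = 34567 RPM

34567 RPM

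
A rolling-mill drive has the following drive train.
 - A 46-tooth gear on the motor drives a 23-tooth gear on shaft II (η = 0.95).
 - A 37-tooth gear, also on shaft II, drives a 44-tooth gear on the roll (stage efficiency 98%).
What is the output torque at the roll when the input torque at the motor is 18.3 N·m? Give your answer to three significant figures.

10.1 N·m

Gear mesh: ratio = 23/46 = 0.5; torque at shaft II = 18.3 × 0.5 × 0.95 = 8.6925 N·m.
Gear mesh: ratio = 44/37 = 1.1892; torque at the roll = 8.6925 × 1.1892 × 0.98 = 10.13 N·m.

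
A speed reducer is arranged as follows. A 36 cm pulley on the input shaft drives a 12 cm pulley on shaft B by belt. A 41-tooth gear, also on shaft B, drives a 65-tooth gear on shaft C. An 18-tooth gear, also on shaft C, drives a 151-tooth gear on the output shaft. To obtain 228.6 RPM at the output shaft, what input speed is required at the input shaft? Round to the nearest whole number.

1013 RPM

Overall ratio R = 0.33333 × 1.5854 × 8.3889 = 4.4332.
Required input speed = output speed × R = 228.6 × 4.4332 = 1013.4 RPM.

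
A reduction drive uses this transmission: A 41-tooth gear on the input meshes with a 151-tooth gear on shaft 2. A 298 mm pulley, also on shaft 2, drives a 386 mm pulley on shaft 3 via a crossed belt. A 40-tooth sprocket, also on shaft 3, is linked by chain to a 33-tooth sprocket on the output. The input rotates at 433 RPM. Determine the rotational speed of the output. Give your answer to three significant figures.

gear mesh 151/41 = 3.6829 → 433/3.6829 = 117.57 RPM
belt 386/298 = 1.2953 → 117.57/1.2953 = 90.766 RPM
chain 33/40 = 0.825 → 90.766/0.825 = 110.02 RPM

110 RPM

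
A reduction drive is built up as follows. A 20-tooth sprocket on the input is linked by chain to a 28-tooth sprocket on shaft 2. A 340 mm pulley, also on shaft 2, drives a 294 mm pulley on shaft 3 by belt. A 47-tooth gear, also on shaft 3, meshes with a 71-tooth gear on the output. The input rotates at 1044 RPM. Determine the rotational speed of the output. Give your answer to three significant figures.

Chain: ratio = 28/20 = 1.4, so shaft 2 turns at 1044 / 1.4 = 745.71 RPM.
Belt: ratio = 294/340 = 0.86471, so shaft 3 turns at 745.71 / 0.86471 = 862.39 RPM.
Gear mesh: ratio = 71/47 = 1.5106, so the output turns at 862.39 / 1.5106 = 570.88 RPM.

571 RPM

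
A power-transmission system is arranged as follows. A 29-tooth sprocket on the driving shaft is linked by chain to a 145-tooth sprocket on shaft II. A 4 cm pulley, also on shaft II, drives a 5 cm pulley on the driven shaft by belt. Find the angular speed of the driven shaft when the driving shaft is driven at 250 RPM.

Chain: ratio = 145/29 = 5, so shaft II turns at 250 / 5 = 50 RPM.
Belt: ratio = 5/4 = 1.25, so the driven shaft turns at 50 / 1.25 = 40 RPM.

40 RPM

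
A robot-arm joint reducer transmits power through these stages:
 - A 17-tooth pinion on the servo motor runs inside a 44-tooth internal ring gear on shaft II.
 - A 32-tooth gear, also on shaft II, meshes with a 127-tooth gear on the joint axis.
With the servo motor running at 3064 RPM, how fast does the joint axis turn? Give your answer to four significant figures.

298.3 RPM

Internal gear: ratio = 44/17 = 2.5882, so shaft II turns at 3064 / 2.5882 = 1183.8 RPM.
Gear mesh: ratio = 127/32 = 3.9688, so the joint axis turns at 1183.8 / 3.9688 = 298.28 RPM.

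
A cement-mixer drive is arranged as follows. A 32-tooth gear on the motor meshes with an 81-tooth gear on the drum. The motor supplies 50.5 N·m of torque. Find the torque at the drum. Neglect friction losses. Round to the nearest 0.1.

127.8 N·m

Gear mesh: ratio = 81/32 = 2.5312; torque at the drum = 50.5 × 2.5312 = 127.83 N·m.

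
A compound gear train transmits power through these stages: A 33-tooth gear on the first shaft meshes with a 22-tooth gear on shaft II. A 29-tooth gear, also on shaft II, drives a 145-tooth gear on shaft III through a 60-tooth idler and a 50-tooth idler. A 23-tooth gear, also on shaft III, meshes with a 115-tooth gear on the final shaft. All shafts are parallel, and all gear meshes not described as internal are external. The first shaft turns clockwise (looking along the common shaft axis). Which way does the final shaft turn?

the first shaft → shaft II: external mesh, 1 reversal → CCW.
shaft II → shaft III: driver → idler → idler → driven is 3 external meshes, 3 reversals → CW.
shaft III → the final shaft: external mesh, 1 reversal → CCW.
5 reversals in total — an odd number — so the final shaft turns opposite to the first shaft.

counterclockwise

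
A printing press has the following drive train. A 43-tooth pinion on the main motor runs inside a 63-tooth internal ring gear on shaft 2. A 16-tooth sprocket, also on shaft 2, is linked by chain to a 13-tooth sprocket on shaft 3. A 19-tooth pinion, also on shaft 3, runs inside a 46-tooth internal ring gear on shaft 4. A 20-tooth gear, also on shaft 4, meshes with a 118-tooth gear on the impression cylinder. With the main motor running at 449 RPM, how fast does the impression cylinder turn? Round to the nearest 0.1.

the main motor → shaft 2 (internal gear, 63/43): 449 ÷ 1.4651 = 306.46 RPM
shaft 2 → shaft 3 (chain, 13/16): 306.46 ÷ 0.8125 = 377.18 RPM
shaft 3 → shaft 4 (internal gear, 46/19): 377.18 ÷ 2.4211 = 155.79 RPM
shaft 4 → the impression cylinder (gear mesh, 118/20): 155.79 ÷ 5.9 = 26.406 RPM

26.4 RPM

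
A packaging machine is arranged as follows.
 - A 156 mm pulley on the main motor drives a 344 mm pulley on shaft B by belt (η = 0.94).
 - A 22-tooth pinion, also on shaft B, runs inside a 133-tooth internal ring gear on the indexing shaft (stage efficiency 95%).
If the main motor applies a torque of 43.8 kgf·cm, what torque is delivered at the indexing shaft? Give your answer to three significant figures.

belt 344/156 = 2.2051 → τ = 43.8·2.2051·0.94 = 90.79 kgf·cm
internal gear 133/22 = 6.0455 → τ = 90.79·6.0455·0.95 = 521.42 kgf·cm

521 kgf·cm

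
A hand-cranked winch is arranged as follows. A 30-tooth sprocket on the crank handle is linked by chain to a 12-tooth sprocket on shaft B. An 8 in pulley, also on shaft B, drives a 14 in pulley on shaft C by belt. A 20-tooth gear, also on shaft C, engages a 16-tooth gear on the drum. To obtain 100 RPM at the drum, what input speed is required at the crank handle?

56 RPM

Overall ratio R = 0.4 × 1.75 × 0.8 = 0.56.
Required input speed = output speed × R = 100 × 0.56 = 56 RPM.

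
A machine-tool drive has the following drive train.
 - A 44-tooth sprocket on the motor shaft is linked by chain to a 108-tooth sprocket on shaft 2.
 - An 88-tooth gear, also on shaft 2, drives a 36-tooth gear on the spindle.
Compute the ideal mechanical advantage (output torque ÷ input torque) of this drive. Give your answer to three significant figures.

1.00

Each stage contributes driven/driver: chain 108/44 = 2.4545, gear mesh 36/88 = 0.40909.
Overall: 2.4545 × 0.40909 = 1.0041.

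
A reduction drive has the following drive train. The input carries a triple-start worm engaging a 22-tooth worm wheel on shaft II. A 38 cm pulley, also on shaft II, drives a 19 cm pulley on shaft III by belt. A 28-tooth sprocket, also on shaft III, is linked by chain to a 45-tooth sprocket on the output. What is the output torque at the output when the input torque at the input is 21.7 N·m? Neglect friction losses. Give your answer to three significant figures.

128 N·m

Worm: ratio = 22/3 = 7.3333; torque at shaft II = 21.7 × 7.3333 = 159.13 N·m.
Belt: ratio = 19/38 = 0.5; torque at shaft III = 159.13 × 0.5 = 79.567 N·m.
Chain: ratio = 45/28 = 1.6071; torque at the output = 79.567 × 1.6071 = 127.88 N·m.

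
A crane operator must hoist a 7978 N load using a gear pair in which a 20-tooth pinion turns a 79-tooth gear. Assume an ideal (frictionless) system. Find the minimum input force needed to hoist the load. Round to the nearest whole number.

2020 N

Gear pair MA = 79/20 = 3.95.
Effort = load / MA = 7978 / 3.95 = 2019.7 N.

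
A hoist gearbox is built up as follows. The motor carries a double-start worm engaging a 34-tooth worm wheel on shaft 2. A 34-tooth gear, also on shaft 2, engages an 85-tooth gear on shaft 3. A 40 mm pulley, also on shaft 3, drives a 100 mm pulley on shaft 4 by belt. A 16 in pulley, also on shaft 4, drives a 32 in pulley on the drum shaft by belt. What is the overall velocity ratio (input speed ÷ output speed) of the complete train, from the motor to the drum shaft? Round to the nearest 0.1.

Each stage contributes driven/driver: worm 34/2 = 17, gear mesh 85/34 = 2.5, belt 100/40 = 2.5, belt 32/16 = 2.
Overall: 17 × 2.5 × 2.5 × 2 = 212.5.

212.5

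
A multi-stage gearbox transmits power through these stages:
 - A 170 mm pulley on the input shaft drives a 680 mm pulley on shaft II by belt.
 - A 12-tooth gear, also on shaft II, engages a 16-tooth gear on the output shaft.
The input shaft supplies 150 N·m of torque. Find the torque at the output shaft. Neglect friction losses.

After the belt (680/170): 150 × 4 = 600 N·m
After the gear mesh (16/12): 600 × 1.3333 = 800 N·m

800 N·m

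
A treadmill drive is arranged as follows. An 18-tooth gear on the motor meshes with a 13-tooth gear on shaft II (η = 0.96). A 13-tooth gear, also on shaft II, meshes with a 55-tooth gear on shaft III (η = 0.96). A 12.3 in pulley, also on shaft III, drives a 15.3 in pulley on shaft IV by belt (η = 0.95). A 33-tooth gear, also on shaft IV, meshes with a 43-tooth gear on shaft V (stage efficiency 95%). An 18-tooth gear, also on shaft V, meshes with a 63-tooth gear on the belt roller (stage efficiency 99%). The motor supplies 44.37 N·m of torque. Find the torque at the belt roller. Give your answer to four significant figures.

633.3 N·m

After the gear mesh (13/18): 44.37 × 0.72222 × 0.96 = 30.763 N·m
After the gear mesh (55/13): 30.763 × 4.2308 × 0.96 = 124.95 N·m
After the belt (15.3/12.3): 124.95 × 1.2439 × 0.95 = 147.65 N·m
After the gear mesh (43/33): 147.65 × 1.303 × 0.95 = 182.77 N·m
After the gear mesh (63/18): 182.77 × 3.5 × 0.99 = 633.31 N·m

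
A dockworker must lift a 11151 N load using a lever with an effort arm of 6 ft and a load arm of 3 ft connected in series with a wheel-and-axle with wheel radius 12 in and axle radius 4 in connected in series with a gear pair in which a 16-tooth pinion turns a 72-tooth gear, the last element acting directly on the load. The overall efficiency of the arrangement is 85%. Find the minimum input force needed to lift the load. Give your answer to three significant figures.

Lever MA = effort arm / load arm = 6/3 = 2.
Wheel-and-axle MA = R/r = 12/4 = 3.
Gear pair MA = 72/16 = 4.5.
Combined ideal MA = 2 × 3 × 4.5 = 27.
Actual MA = 27 × 0.85 = 22.95.
Effort = load / actual MA = 11151 / 22.95 = 485.88 N.

486 N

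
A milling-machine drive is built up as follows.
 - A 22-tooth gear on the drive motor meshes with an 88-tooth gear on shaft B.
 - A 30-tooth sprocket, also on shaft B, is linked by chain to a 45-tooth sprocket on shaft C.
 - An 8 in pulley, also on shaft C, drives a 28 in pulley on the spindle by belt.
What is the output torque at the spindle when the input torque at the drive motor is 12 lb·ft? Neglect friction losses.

gear mesh 88/22 = 4 → τ = 12·4 = 48 lb·ft
chain 45/30 = 1.5 → τ = 48·1.5 = 72 lb·ft
belt 28/8 = 3.5 → τ = 72·3.5 = 252 lb·ft

252 lb·ft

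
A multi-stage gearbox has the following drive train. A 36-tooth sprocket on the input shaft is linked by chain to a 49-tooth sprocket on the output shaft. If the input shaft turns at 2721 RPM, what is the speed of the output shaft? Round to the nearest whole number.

chain 49/36 = 1.3611 → 2721/1.3611 = 1999.1 RPM

1999 RPM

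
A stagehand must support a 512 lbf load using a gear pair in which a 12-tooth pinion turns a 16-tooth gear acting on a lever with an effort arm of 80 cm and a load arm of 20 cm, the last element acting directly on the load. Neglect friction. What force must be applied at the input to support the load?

Gear pair MA = 16/12 = 1.3333.
Lever MA = effort arm / load arm = 80/20 = 4.
Combined ideal MA = 1.3333 × 4 = 5.3333.
Effort = load / MA = 512 / 5.3333 = 96 lbf.

96 lbf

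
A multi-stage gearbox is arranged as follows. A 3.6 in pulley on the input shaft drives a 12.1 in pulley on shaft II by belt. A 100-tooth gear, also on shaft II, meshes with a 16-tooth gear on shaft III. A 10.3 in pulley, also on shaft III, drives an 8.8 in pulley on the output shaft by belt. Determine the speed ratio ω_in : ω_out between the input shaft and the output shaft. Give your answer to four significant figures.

0.4595

Each stage contributes driven/driver: belt 12.1/3.6 = 3.3611, gear mesh 16/100 = 0.16, belt 8.8/10.3 = 0.85437.
Overall: 3.3611 × 0.16 × 0.85437 = 0.45946.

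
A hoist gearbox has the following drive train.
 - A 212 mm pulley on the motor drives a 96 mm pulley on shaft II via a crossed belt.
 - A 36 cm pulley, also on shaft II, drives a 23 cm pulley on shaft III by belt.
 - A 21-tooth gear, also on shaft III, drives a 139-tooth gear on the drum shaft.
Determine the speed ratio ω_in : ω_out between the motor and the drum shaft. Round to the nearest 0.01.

1.91

Each stage contributes driven/driver: belt 96/212 = 0.45283, belt 23/36 = 0.63889, gear mesh 139/21 = 6.619.
Overall: 0.45283 × 0.63889 × 6.619 = 1.9149.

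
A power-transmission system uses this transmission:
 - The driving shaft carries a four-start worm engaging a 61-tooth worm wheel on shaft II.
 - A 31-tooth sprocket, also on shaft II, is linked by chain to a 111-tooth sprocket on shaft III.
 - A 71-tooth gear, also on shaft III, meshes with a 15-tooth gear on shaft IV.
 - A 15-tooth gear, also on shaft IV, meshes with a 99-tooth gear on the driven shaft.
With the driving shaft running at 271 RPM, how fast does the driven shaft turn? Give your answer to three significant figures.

the driving shaft → shaft II (worm, 61/4): 271 ÷ 15.25 = 17.77 RPM
shaft II → shaft III (chain, 111/31): 17.77 ÷ 3.5806 = 4.9629 RPM
shaft III → shaft IV (gear mesh, 15/71): 4.9629 ÷ 0.21127 = 23.491 RPM
shaft IV → the driven shaft (gear mesh, 99/15): 23.491 ÷ 6.6 = 3.5593 RPM

3.56 RPM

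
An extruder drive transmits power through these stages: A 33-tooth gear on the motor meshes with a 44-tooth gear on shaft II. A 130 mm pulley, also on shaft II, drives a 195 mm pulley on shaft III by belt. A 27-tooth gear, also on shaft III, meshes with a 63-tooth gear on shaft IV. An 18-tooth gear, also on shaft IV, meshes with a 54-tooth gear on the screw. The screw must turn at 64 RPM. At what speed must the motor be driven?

896 RPM

Overall ratio R = 1.3333 × 1.5 × 2.3333 × 3 = 14.
Required input speed = output speed × R = 64 × 14 = 896 RPM.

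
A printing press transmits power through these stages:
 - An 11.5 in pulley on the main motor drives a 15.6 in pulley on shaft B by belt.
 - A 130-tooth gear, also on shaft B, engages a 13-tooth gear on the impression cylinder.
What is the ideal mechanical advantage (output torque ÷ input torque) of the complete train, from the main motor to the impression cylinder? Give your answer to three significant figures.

0.136

Each stage contributes driven/driver: belt 15.6/11.5 = 1.3565, gear mesh 13/130 = 0.1.
Overall: 1.3565 × 0.1 = 0.13565.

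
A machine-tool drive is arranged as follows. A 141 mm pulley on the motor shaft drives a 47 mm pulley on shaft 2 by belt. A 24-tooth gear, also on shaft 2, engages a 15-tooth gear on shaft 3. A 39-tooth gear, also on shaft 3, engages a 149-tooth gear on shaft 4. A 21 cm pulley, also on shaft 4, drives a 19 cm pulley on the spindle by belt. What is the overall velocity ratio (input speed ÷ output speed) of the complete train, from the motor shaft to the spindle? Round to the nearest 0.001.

0.720

Each stage contributes driven/driver: belt 47/141 = 0.33333, gear mesh 15/24 = 0.625, gear mesh 149/39 = 3.8205, belt 19/21 = 0.90476.
Overall: 0.33333 × 0.625 × 3.8205 × 0.90476 = 0.72014.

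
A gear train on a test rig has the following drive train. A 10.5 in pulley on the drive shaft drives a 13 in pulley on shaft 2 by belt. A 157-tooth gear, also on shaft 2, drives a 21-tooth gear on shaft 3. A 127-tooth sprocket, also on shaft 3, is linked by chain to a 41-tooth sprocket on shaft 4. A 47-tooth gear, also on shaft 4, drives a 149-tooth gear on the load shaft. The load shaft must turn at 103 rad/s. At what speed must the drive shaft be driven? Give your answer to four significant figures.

17.46 rad/s

Overall ratio R = 1.2381 × 0.13376 × 0.32283 × 3.1702 = 0.16949.
Required input speed = output speed × R = 103 × 0.16949 = 17.457 rad/s.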